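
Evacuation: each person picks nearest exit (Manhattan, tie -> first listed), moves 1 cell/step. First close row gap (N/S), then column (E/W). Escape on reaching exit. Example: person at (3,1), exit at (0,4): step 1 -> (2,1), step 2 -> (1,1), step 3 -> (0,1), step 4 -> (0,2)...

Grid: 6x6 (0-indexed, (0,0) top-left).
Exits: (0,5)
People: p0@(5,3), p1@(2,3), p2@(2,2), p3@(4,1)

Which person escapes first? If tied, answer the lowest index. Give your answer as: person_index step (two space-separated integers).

Answer: 1 4

Derivation:
Step 1: p0:(5,3)->(4,3) | p1:(2,3)->(1,3) | p2:(2,2)->(1,2) | p3:(4,1)->(3,1)
Step 2: p0:(4,3)->(3,3) | p1:(1,3)->(0,3) | p2:(1,2)->(0,2) | p3:(3,1)->(2,1)
Step 3: p0:(3,3)->(2,3) | p1:(0,3)->(0,4) | p2:(0,2)->(0,3) | p3:(2,1)->(1,1)
Step 4: p0:(2,3)->(1,3) | p1:(0,4)->(0,5)->EXIT | p2:(0,3)->(0,4) | p3:(1,1)->(0,1)
Step 5: p0:(1,3)->(0,3) | p1:escaped | p2:(0,4)->(0,5)->EXIT | p3:(0,1)->(0,2)
Step 6: p0:(0,3)->(0,4) | p1:escaped | p2:escaped | p3:(0,2)->(0,3)
Step 7: p0:(0,4)->(0,5)->EXIT | p1:escaped | p2:escaped | p3:(0,3)->(0,4)
Step 8: p0:escaped | p1:escaped | p2:escaped | p3:(0,4)->(0,5)->EXIT
Exit steps: [7, 4, 5, 8]
First to escape: p1 at step 4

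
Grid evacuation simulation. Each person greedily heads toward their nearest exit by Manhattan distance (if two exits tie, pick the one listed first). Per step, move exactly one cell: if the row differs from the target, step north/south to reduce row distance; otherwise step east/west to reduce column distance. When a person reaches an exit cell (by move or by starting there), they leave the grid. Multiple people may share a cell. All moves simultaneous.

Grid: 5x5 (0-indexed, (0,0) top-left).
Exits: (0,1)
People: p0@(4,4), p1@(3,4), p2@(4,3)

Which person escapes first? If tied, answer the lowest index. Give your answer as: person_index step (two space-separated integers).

Step 1: p0:(4,4)->(3,4) | p1:(3,4)->(2,4) | p2:(4,3)->(3,3)
Step 2: p0:(3,4)->(2,4) | p1:(2,4)->(1,4) | p2:(3,3)->(2,3)
Step 3: p0:(2,4)->(1,4) | p1:(1,4)->(0,4) | p2:(2,3)->(1,3)
Step 4: p0:(1,4)->(0,4) | p1:(0,4)->(0,3) | p2:(1,3)->(0,3)
Step 5: p0:(0,4)->(0,3) | p1:(0,3)->(0,2) | p2:(0,3)->(0,2)
Step 6: p0:(0,3)->(0,2) | p1:(0,2)->(0,1)->EXIT | p2:(0,2)->(0,1)->EXIT
Step 7: p0:(0,2)->(0,1)->EXIT | p1:escaped | p2:escaped
Exit steps: [7, 6, 6]
First to escape: p1 at step 6

Answer: 1 6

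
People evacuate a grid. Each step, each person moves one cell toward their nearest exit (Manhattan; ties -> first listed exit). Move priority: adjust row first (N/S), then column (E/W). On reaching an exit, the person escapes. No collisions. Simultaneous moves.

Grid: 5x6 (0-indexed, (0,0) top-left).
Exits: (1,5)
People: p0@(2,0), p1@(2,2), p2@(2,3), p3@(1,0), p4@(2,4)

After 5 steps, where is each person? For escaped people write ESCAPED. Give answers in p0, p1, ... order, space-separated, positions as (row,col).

Step 1: p0:(2,0)->(1,0) | p1:(2,2)->(1,2) | p2:(2,3)->(1,3) | p3:(1,0)->(1,1) | p4:(2,4)->(1,4)
Step 2: p0:(1,0)->(1,1) | p1:(1,2)->(1,3) | p2:(1,3)->(1,4) | p3:(1,1)->(1,2) | p4:(1,4)->(1,5)->EXIT
Step 3: p0:(1,1)->(1,2) | p1:(1,3)->(1,4) | p2:(1,4)->(1,5)->EXIT | p3:(1,2)->(1,3) | p4:escaped
Step 4: p0:(1,2)->(1,3) | p1:(1,4)->(1,5)->EXIT | p2:escaped | p3:(1,3)->(1,4) | p4:escaped
Step 5: p0:(1,3)->(1,4) | p1:escaped | p2:escaped | p3:(1,4)->(1,5)->EXIT | p4:escaped

(1,4) ESCAPED ESCAPED ESCAPED ESCAPED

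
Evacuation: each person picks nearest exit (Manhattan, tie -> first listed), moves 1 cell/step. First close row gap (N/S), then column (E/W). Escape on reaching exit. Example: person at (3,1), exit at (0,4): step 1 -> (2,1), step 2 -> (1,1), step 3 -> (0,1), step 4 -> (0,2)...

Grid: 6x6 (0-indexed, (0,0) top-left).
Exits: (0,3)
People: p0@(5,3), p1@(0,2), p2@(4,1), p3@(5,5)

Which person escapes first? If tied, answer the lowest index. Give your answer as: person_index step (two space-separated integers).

Step 1: p0:(5,3)->(4,3) | p1:(0,2)->(0,3)->EXIT | p2:(4,1)->(3,1) | p3:(5,5)->(4,5)
Step 2: p0:(4,3)->(3,3) | p1:escaped | p2:(3,1)->(2,1) | p3:(4,5)->(3,5)
Step 3: p0:(3,3)->(2,3) | p1:escaped | p2:(2,1)->(1,1) | p3:(3,5)->(2,5)
Step 4: p0:(2,3)->(1,3) | p1:escaped | p2:(1,1)->(0,1) | p3:(2,5)->(1,5)
Step 5: p0:(1,3)->(0,3)->EXIT | p1:escaped | p2:(0,1)->(0,2) | p3:(1,5)->(0,5)
Step 6: p0:escaped | p1:escaped | p2:(0,2)->(0,3)->EXIT | p3:(0,5)->(0,4)
Step 7: p0:escaped | p1:escaped | p2:escaped | p3:(0,4)->(0,3)->EXIT
Exit steps: [5, 1, 6, 7]
First to escape: p1 at step 1

Answer: 1 1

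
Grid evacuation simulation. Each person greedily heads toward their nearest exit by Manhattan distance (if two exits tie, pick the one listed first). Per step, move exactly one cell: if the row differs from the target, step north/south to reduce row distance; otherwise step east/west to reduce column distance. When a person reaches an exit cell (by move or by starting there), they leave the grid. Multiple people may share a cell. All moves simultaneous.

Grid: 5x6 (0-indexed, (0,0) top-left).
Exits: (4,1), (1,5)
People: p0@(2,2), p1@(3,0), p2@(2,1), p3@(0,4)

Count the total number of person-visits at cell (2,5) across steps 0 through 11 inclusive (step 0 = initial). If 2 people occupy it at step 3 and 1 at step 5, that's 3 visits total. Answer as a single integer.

Step 0: p0@(2,2) p1@(3,0) p2@(2,1) p3@(0,4) -> at (2,5): 0 [-], cum=0
Step 1: p0@(3,2) p1@(4,0) p2@(3,1) p3@(1,4) -> at (2,5): 0 [-], cum=0
Step 2: p0@(4,2) p1@ESC p2@ESC p3@ESC -> at (2,5): 0 [-], cum=0
Step 3: p0@ESC p1@ESC p2@ESC p3@ESC -> at (2,5): 0 [-], cum=0
Total visits = 0

Answer: 0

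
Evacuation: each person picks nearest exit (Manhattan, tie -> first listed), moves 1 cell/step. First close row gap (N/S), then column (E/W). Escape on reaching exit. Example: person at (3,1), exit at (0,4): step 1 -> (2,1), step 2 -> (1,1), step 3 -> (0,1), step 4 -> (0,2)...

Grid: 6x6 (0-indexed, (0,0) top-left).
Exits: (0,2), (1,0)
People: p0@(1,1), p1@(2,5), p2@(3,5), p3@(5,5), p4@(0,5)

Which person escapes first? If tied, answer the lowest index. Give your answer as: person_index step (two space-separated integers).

Answer: 0 1

Derivation:
Step 1: p0:(1,1)->(1,0)->EXIT | p1:(2,5)->(1,5) | p2:(3,5)->(2,5) | p3:(5,5)->(4,5) | p4:(0,5)->(0,4)
Step 2: p0:escaped | p1:(1,5)->(0,5) | p2:(2,5)->(1,5) | p3:(4,5)->(3,5) | p4:(0,4)->(0,3)
Step 3: p0:escaped | p1:(0,5)->(0,4) | p2:(1,5)->(0,5) | p3:(3,5)->(2,5) | p4:(0,3)->(0,2)->EXIT
Step 4: p0:escaped | p1:(0,4)->(0,3) | p2:(0,5)->(0,4) | p3:(2,5)->(1,5) | p4:escaped
Step 5: p0:escaped | p1:(0,3)->(0,2)->EXIT | p2:(0,4)->(0,3) | p3:(1,5)->(0,5) | p4:escaped
Step 6: p0:escaped | p1:escaped | p2:(0,3)->(0,2)->EXIT | p3:(0,5)->(0,4) | p4:escaped
Step 7: p0:escaped | p1:escaped | p2:escaped | p3:(0,4)->(0,3) | p4:escaped
Step 8: p0:escaped | p1:escaped | p2:escaped | p3:(0,3)->(0,2)->EXIT | p4:escaped
Exit steps: [1, 5, 6, 8, 3]
First to escape: p0 at step 1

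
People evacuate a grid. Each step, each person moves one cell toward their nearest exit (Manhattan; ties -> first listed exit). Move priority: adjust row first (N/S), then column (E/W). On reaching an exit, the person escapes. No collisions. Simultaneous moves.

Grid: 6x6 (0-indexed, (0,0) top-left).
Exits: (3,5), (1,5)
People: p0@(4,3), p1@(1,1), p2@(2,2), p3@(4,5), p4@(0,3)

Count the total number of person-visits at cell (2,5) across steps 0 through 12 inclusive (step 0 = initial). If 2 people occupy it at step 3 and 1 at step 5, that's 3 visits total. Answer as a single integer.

Step 0: p0@(4,3) p1@(1,1) p2@(2,2) p3@(4,5) p4@(0,3) -> at (2,5): 0 [-], cum=0
Step 1: p0@(3,3) p1@(1,2) p2@(3,2) p3@ESC p4@(1,3) -> at (2,5): 0 [-], cum=0
Step 2: p0@(3,4) p1@(1,3) p2@(3,3) p3@ESC p4@(1,4) -> at (2,5): 0 [-], cum=0
Step 3: p0@ESC p1@(1,4) p2@(3,4) p3@ESC p4@ESC -> at (2,5): 0 [-], cum=0
Step 4: p0@ESC p1@ESC p2@ESC p3@ESC p4@ESC -> at (2,5): 0 [-], cum=0
Total visits = 0

Answer: 0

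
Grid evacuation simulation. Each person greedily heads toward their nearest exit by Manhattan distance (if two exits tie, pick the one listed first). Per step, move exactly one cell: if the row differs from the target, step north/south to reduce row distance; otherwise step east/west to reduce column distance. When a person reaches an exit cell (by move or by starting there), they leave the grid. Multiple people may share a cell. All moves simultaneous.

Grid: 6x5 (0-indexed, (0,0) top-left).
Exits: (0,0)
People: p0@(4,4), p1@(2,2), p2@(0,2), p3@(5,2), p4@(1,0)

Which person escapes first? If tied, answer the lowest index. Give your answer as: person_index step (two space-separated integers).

Step 1: p0:(4,4)->(3,4) | p1:(2,2)->(1,2) | p2:(0,2)->(0,1) | p3:(5,2)->(4,2) | p4:(1,0)->(0,0)->EXIT
Step 2: p0:(3,4)->(2,4) | p1:(1,2)->(0,2) | p2:(0,1)->(0,0)->EXIT | p3:(4,2)->(3,2) | p4:escaped
Step 3: p0:(2,4)->(1,4) | p1:(0,2)->(0,1) | p2:escaped | p3:(3,2)->(2,2) | p4:escaped
Step 4: p0:(1,4)->(0,4) | p1:(0,1)->(0,0)->EXIT | p2:escaped | p3:(2,2)->(1,2) | p4:escaped
Step 5: p0:(0,4)->(0,3) | p1:escaped | p2:escaped | p3:(1,2)->(0,2) | p4:escaped
Step 6: p0:(0,3)->(0,2) | p1:escaped | p2:escaped | p3:(0,2)->(0,1) | p4:escaped
Step 7: p0:(0,2)->(0,1) | p1:escaped | p2:escaped | p3:(0,1)->(0,0)->EXIT | p4:escaped
Step 8: p0:(0,1)->(0,0)->EXIT | p1:escaped | p2:escaped | p3:escaped | p4:escaped
Exit steps: [8, 4, 2, 7, 1]
First to escape: p4 at step 1

Answer: 4 1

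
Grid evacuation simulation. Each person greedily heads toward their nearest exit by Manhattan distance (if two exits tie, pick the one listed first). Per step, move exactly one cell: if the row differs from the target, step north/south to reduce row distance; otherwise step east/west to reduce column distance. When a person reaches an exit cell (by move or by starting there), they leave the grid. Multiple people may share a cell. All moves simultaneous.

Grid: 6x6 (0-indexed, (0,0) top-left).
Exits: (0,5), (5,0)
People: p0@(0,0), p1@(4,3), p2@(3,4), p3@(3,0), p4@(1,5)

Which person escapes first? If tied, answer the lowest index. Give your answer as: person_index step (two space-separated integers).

Answer: 4 1

Derivation:
Step 1: p0:(0,0)->(0,1) | p1:(4,3)->(5,3) | p2:(3,4)->(2,4) | p3:(3,0)->(4,0) | p4:(1,5)->(0,5)->EXIT
Step 2: p0:(0,1)->(0,2) | p1:(5,3)->(5,2) | p2:(2,4)->(1,4) | p3:(4,0)->(5,0)->EXIT | p4:escaped
Step 3: p0:(0,2)->(0,3) | p1:(5,2)->(5,1) | p2:(1,4)->(0,4) | p3:escaped | p4:escaped
Step 4: p0:(0,3)->(0,4) | p1:(5,1)->(5,0)->EXIT | p2:(0,4)->(0,5)->EXIT | p3:escaped | p4:escaped
Step 5: p0:(0,4)->(0,5)->EXIT | p1:escaped | p2:escaped | p3:escaped | p4:escaped
Exit steps: [5, 4, 4, 2, 1]
First to escape: p4 at step 1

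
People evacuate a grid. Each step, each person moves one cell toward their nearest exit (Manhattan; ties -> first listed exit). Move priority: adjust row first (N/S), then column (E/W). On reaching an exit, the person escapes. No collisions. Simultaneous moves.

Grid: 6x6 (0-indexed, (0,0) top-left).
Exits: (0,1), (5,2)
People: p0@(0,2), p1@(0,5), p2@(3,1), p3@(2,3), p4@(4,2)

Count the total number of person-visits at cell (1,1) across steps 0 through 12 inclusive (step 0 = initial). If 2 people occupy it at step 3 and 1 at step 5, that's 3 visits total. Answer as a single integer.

Answer: 1

Derivation:
Step 0: p0@(0,2) p1@(0,5) p2@(3,1) p3@(2,3) p4@(4,2) -> at (1,1): 0 [-], cum=0
Step 1: p0@ESC p1@(0,4) p2@(2,1) p3@(1,3) p4@ESC -> at (1,1): 0 [-], cum=0
Step 2: p0@ESC p1@(0,3) p2@(1,1) p3@(0,3) p4@ESC -> at (1,1): 1 [p2], cum=1
Step 3: p0@ESC p1@(0,2) p2@ESC p3@(0,2) p4@ESC -> at (1,1): 0 [-], cum=1
Step 4: p0@ESC p1@ESC p2@ESC p3@ESC p4@ESC -> at (1,1): 0 [-], cum=1
Total visits = 1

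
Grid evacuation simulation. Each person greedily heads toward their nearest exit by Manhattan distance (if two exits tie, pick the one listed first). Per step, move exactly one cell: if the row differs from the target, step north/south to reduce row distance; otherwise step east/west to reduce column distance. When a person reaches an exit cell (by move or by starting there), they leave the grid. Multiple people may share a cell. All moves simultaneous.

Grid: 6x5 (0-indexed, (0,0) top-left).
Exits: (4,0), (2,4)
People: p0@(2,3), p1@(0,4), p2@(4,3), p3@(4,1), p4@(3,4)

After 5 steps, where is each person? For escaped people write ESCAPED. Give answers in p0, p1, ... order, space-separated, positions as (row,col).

Step 1: p0:(2,3)->(2,4)->EXIT | p1:(0,4)->(1,4) | p2:(4,3)->(4,2) | p3:(4,1)->(4,0)->EXIT | p4:(3,4)->(2,4)->EXIT
Step 2: p0:escaped | p1:(1,4)->(2,4)->EXIT | p2:(4,2)->(4,1) | p3:escaped | p4:escaped
Step 3: p0:escaped | p1:escaped | p2:(4,1)->(4,0)->EXIT | p3:escaped | p4:escaped

ESCAPED ESCAPED ESCAPED ESCAPED ESCAPED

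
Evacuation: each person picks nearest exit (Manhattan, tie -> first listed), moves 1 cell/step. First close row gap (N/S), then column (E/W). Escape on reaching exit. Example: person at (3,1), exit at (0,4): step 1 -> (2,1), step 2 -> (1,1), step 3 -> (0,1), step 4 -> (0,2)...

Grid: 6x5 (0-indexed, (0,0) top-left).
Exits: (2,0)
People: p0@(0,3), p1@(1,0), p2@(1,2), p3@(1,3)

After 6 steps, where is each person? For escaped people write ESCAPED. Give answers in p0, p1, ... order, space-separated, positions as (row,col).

Step 1: p0:(0,3)->(1,3) | p1:(1,0)->(2,0)->EXIT | p2:(1,2)->(2,2) | p3:(1,3)->(2,3)
Step 2: p0:(1,3)->(2,3) | p1:escaped | p2:(2,2)->(2,1) | p3:(2,3)->(2,2)
Step 3: p0:(2,3)->(2,2) | p1:escaped | p2:(2,1)->(2,0)->EXIT | p3:(2,2)->(2,1)
Step 4: p0:(2,2)->(2,1) | p1:escaped | p2:escaped | p3:(2,1)->(2,0)->EXIT
Step 5: p0:(2,1)->(2,0)->EXIT | p1:escaped | p2:escaped | p3:escaped

ESCAPED ESCAPED ESCAPED ESCAPED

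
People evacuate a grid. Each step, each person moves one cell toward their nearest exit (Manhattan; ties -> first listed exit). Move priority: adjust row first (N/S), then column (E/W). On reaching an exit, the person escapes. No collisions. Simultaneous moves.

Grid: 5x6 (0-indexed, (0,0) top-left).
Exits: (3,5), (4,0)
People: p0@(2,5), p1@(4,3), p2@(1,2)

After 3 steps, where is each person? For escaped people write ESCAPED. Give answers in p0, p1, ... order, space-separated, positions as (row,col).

Step 1: p0:(2,5)->(3,5)->EXIT | p1:(4,3)->(3,3) | p2:(1,2)->(2,2)
Step 2: p0:escaped | p1:(3,3)->(3,4) | p2:(2,2)->(3,2)
Step 3: p0:escaped | p1:(3,4)->(3,5)->EXIT | p2:(3,2)->(3,3)

ESCAPED ESCAPED (3,3)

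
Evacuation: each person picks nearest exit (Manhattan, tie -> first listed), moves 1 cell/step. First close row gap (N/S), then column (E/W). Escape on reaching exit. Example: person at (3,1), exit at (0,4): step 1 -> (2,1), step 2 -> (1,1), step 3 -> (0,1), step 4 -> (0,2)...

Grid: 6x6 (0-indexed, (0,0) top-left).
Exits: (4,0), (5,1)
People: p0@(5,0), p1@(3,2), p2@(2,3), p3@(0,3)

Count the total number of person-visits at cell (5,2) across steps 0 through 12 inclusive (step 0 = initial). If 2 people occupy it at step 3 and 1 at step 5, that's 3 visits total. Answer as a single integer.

Step 0: p0@(5,0) p1@(3,2) p2@(2,3) p3@(0,3) -> at (5,2): 0 [-], cum=0
Step 1: p0@ESC p1@(4,2) p2@(3,3) p3@(1,3) -> at (5,2): 0 [-], cum=0
Step 2: p0@ESC p1@(4,1) p2@(4,3) p3@(2,3) -> at (5,2): 0 [-], cum=0
Step 3: p0@ESC p1@ESC p2@(4,2) p3@(3,3) -> at (5,2): 0 [-], cum=0
Step 4: p0@ESC p1@ESC p2@(4,1) p3@(4,3) -> at (5,2): 0 [-], cum=0
Step 5: p0@ESC p1@ESC p2@ESC p3@(4,2) -> at (5,2): 0 [-], cum=0
Step 6: p0@ESC p1@ESC p2@ESC p3@(4,1) -> at (5,2): 0 [-], cum=0
Step 7: p0@ESC p1@ESC p2@ESC p3@ESC -> at (5,2): 0 [-], cum=0
Total visits = 0

Answer: 0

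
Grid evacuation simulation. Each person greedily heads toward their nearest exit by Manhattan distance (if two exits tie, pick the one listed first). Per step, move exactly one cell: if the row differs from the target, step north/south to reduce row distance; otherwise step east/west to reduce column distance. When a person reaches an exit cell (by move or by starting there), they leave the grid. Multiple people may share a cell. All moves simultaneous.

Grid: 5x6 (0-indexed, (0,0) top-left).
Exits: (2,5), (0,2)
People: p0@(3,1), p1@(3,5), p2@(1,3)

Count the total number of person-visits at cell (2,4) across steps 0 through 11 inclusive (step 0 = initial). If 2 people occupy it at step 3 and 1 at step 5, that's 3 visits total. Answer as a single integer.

Step 0: p0@(3,1) p1@(3,5) p2@(1,3) -> at (2,4): 0 [-], cum=0
Step 1: p0@(2,1) p1@ESC p2@(0,3) -> at (2,4): 0 [-], cum=0
Step 2: p0@(1,1) p1@ESC p2@ESC -> at (2,4): 0 [-], cum=0
Step 3: p0@(0,1) p1@ESC p2@ESC -> at (2,4): 0 [-], cum=0
Step 4: p0@ESC p1@ESC p2@ESC -> at (2,4): 0 [-], cum=0
Total visits = 0

Answer: 0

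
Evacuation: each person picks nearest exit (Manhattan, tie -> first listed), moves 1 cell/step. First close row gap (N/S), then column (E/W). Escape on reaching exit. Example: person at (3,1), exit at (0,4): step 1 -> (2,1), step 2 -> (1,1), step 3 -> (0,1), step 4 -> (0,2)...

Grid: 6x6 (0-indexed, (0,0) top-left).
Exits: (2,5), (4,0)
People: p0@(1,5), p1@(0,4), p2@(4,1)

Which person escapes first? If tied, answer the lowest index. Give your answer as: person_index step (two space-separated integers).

Step 1: p0:(1,5)->(2,5)->EXIT | p1:(0,4)->(1,4) | p2:(4,1)->(4,0)->EXIT
Step 2: p0:escaped | p1:(1,4)->(2,4) | p2:escaped
Step 3: p0:escaped | p1:(2,4)->(2,5)->EXIT | p2:escaped
Exit steps: [1, 3, 1]
First to escape: p0 at step 1

Answer: 0 1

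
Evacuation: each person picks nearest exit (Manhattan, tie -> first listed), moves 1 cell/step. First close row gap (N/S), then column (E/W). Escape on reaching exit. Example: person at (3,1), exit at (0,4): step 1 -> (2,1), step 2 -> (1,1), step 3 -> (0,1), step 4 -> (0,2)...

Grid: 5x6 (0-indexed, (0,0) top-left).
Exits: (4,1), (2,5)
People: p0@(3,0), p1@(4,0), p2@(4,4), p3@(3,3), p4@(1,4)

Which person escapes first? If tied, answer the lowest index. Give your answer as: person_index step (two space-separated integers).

Answer: 1 1

Derivation:
Step 1: p0:(3,0)->(4,0) | p1:(4,0)->(4,1)->EXIT | p2:(4,4)->(4,3) | p3:(3,3)->(4,3) | p4:(1,4)->(2,4)
Step 2: p0:(4,0)->(4,1)->EXIT | p1:escaped | p2:(4,3)->(4,2) | p3:(4,3)->(4,2) | p4:(2,4)->(2,5)->EXIT
Step 3: p0:escaped | p1:escaped | p2:(4,2)->(4,1)->EXIT | p3:(4,2)->(4,1)->EXIT | p4:escaped
Exit steps: [2, 1, 3, 3, 2]
First to escape: p1 at step 1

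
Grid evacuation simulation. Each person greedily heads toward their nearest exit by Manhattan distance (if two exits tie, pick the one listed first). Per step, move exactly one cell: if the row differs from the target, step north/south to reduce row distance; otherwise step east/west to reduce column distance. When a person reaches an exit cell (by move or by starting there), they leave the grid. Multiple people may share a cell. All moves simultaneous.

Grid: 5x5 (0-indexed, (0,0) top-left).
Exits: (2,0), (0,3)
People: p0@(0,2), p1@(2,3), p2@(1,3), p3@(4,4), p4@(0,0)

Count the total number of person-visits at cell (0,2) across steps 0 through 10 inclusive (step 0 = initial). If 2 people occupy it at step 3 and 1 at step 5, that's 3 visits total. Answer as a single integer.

Step 0: p0@(0,2) p1@(2,3) p2@(1,3) p3@(4,4) p4@(0,0) -> at (0,2): 1 [p0], cum=1
Step 1: p0@ESC p1@(1,3) p2@ESC p3@(3,4) p4@(1,0) -> at (0,2): 0 [-], cum=1
Step 2: p0@ESC p1@ESC p2@ESC p3@(2,4) p4@ESC -> at (0,2): 0 [-], cum=1
Step 3: p0@ESC p1@ESC p2@ESC p3@(1,4) p4@ESC -> at (0,2): 0 [-], cum=1
Step 4: p0@ESC p1@ESC p2@ESC p3@(0,4) p4@ESC -> at (0,2): 0 [-], cum=1
Step 5: p0@ESC p1@ESC p2@ESC p3@ESC p4@ESC -> at (0,2): 0 [-], cum=1
Total visits = 1

Answer: 1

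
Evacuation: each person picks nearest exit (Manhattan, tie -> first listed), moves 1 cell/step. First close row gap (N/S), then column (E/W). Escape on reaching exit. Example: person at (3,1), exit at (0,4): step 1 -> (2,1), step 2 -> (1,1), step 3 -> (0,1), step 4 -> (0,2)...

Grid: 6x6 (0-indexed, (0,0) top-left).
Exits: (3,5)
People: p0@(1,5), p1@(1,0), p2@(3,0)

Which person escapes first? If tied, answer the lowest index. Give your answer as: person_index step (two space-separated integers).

Answer: 0 2

Derivation:
Step 1: p0:(1,5)->(2,5) | p1:(1,0)->(2,0) | p2:(3,0)->(3,1)
Step 2: p0:(2,5)->(3,5)->EXIT | p1:(2,0)->(3,0) | p2:(3,1)->(3,2)
Step 3: p0:escaped | p1:(3,0)->(3,1) | p2:(3,2)->(3,3)
Step 4: p0:escaped | p1:(3,1)->(3,2) | p2:(3,3)->(3,4)
Step 5: p0:escaped | p1:(3,2)->(3,3) | p2:(3,4)->(3,5)->EXIT
Step 6: p0:escaped | p1:(3,3)->(3,4) | p2:escaped
Step 7: p0:escaped | p1:(3,4)->(3,5)->EXIT | p2:escaped
Exit steps: [2, 7, 5]
First to escape: p0 at step 2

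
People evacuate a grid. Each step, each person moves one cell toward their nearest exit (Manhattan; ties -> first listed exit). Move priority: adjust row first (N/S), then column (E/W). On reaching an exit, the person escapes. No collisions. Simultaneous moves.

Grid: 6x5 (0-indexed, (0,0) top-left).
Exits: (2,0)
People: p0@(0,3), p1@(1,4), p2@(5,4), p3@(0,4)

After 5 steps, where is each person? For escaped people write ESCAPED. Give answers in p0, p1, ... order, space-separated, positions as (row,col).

Step 1: p0:(0,3)->(1,3) | p1:(1,4)->(2,4) | p2:(5,4)->(4,4) | p3:(0,4)->(1,4)
Step 2: p0:(1,3)->(2,3) | p1:(2,4)->(2,3) | p2:(4,4)->(3,4) | p3:(1,4)->(2,4)
Step 3: p0:(2,3)->(2,2) | p1:(2,3)->(2,2) | p2:(3,4)->(2,4) | p3:(2,4)->(2,3)
Step 4: p0:(2,2)->(2,1) | p1:(2,2)->(2,1) | p2:(2,4)->(2,3) | p3:(2,3)->(2,2)
Step 5: p0:(2,1)->(2,0)->EXIT | p1:(2,1)->(2,0)->EXIT | p2:(2,3)->(2,2) | p3:(2,2)->(2,1)

ESCAPED ESCAPED (2,2) (2,1)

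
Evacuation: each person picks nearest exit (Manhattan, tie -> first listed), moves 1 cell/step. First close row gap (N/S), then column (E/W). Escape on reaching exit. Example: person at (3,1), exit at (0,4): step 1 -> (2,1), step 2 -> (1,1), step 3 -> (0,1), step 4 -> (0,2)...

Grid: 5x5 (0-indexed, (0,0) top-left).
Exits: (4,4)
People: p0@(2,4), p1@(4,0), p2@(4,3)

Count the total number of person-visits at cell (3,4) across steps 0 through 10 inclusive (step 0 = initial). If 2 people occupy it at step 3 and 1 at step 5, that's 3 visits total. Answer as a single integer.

Answer: 1

Derivation:
Step 0: p0@(2,4) p1@(4,0) p2@(4,3) -> at (3,4): 0 [-], cum=0
Step 1: p0@(3,4) p1@(4,1) p2@ESC -> at (3,4): 1 [p0], cum=1
Step 2: p0@ESC p1@(4,2) p2@ESC -> at (3,4): 0 [-], cum=1
Step 3: p0@ESC p1@(4,3) p2@ESC -> at (3,4): 0 [-], cum=1
Step 4: p0@ESC p1@ESC p2@ESC -> at (3,4): 0 [-], cum=1
Total visits = 1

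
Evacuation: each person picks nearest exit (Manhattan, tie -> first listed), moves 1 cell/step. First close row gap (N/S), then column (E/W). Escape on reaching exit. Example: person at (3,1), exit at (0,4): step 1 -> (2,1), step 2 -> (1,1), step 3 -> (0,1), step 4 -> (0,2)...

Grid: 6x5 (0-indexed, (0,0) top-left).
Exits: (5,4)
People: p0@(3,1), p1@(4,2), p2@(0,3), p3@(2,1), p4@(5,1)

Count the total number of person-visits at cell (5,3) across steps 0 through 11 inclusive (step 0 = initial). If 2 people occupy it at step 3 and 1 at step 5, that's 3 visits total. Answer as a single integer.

Step 0: p0@(3,1) p1@(4,2) p2@(0,3) p3@(2,1) p4@(5,1) -> at (5,3): 0 [-], cum=0
Step 1: p0@(4,1) p1@(5,2) p2@(1,3) p3@(3,1) p4@(5,2) -> at (5,3): 0 [-], cum=0
Step 2: p0@(5,1) p1@(5,3) p2@(2,3) p3@(4,1) p4@(5,3) -> at (5,3): 2 [p1,p4], cum=2
Step 3: p0@(5,2) p1@ESC p2@(3,3) p3@(5,1) p4@ESC -> at (5,3): 0 [-], cum=2
Step 4: p0@(5,3) p1@ESC p2@(4,3) p3@(5,2) p4@ESC -> at (5,3): 1 [p0], cum=3
Step 5: p0@ESC p1@ESC p2@(5,3) p3@(5,3) p4@ESC -> at (5,3): 2 [p2,p3], cum=5
Step 6: p0@ESC p1@ESC p2@ESC p3@ESC p4@ESC -> at (5,3): 0 [-], cum=5
Total visits = 5

Answer: 5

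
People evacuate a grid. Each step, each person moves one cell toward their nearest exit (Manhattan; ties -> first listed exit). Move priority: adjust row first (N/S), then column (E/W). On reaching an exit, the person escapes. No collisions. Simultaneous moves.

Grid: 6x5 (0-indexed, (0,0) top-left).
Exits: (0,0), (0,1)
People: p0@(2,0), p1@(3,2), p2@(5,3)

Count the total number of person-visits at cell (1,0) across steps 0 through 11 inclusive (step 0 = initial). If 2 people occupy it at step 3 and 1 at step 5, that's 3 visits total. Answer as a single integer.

Step 0: p0@(2,0) p1@(3,2) p2@(5,3) -> at (1,0): 0 [-], cum=0
Step 1: p0@(1,0) p1@(2,2) p2@(4,3) -> at (1,0): 1 [p0], cum=1
Step 2: p0@ESC p1@(1,2) p2@(3,3) -> at (1,0): 0 [-], cum=1
Step 3: p0@ESC p1@(0,2) p2@(2,3) -> at (1,0): 0 [-], cum=1
Step 4: p0@ESC p1@ESC p2@(1,3) -> at (1,0): 0 [-], cum=1
Step 5: p0@ESC p1@ESC p2@(0,3) -> at (1,0): 0 [-], cum=1
Step 6: p0@ESC p1@ESC p2@(0,2) -> at (1,0): 0 [-], cum=1
Step 7: p0@ESC p1@ESC p2@ESC -> at (1,0): 0 [-], cum=1
Total visits = 1

Answer: 1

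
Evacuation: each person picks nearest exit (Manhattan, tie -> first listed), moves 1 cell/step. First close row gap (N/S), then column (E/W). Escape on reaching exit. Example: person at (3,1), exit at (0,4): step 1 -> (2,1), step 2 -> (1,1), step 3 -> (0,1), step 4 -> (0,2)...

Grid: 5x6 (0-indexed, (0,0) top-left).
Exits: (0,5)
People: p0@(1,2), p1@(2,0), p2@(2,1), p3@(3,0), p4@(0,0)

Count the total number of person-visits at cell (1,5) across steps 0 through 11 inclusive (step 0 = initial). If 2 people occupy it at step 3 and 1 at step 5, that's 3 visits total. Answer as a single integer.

Answer: 0

Derivation:
Step 0: p0@(1,2) p1@(2,0) p2@(2,1) p3@(3,0) p4@(0,0) -> at (1,5): 0 [-], cum=0
Step 1: p0@(0,2) p1@(1,0) p2@(1,1) p3@(2,0) p4@(0,1) -> at (1,5): 0 [-], cum=0
Step 2: p0@(0,3) p1@(0,0) p2@(0,1) p3@(1,0) p4@(0,2) -> at (1,5): 0 [-], cum=0
Step 3: p0@(0,4) p1@(0,1) p2@(0,2) p3@(0,0) p4@(0,3) -> at (1,5): 0 [-], cum=0
Step 4: p0@ESC p1@(0,2) p2@(0,3) p3@(0,1) p4@(0,4) -> at (1,5): 0 [-], cum=0
Step 5: p0@ESC p1@(0,3) p2@(0,4) p3@(0,2) p4@ESC -> at (1,5): 0 [-], cum=0
Step 6: p0@ESC p1@(0,4) p2@ESC p3@(0,3) p4@ESC -> at (1,5): 0 [-], cum=0
Step 7: p0@ESC p1@ESC p2@ESC p3@(0,4) p4@ESC -> at (1,5): 0 [-], cum=0
Step 8: p0@ESC p1@ESC p2@ESC p3@ESC p4@ESC -> at (1,5): 0 [-], cum=0
Total visits = 0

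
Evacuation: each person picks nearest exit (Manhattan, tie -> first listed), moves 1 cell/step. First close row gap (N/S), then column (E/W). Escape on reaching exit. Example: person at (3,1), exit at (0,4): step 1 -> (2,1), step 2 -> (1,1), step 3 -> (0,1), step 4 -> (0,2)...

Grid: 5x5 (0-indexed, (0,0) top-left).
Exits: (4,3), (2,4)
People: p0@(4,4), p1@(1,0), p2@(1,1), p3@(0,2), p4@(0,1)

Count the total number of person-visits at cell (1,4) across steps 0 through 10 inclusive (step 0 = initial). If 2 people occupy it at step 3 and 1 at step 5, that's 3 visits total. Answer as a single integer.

Step 0: p0@(4,4) p1@(1,0) p2@(1,1) p3@(0,2) p4@(0,1) -> at (1,4): 0 [-], cum=0
Step 1: p0@ESC p1@(2,0) p2@(2,1) p3@(1,2) p4@(1,1) -> at (1,4): 0 [-], cum=0
Step 2: p0@ESC p1@(2,1) p2@(2,2) p3@(2,2) p4@(2,1) -> at (1,4): 0 [-], cum=0
Step 3: p0@ESC p1@(2,2) p2@(2,3) p3@(2,3) p4@(2,2) -> at (1,4): 0 [-], cum=0
Step 4: p0@ESC p1@(2,3) p2@ESC p3@ESC p4@(2,3) -> at (1,4): 0 [-], cum=0
Step 5: p0@ESC p1@ESC p2@ESC p3@ESC p4@ESC -> at (1,4): 0 [-], cum=0
Total visits = 0

Answer: 0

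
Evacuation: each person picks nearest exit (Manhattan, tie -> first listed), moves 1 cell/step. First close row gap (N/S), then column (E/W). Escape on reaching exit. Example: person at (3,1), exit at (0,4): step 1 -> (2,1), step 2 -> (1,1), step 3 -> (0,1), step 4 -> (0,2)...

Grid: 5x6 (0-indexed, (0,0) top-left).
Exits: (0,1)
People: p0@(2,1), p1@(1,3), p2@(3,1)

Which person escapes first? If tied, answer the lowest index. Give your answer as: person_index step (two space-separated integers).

Step 1: p0:(2,1)->(1,1) | p1:(1,3)->(0,3) | p2:(3,1)->(2,1)
Step 2: p0:(1,1)->(0,1)->EXIT | p1:(0,3)->(0,2) | p2:(2,1)->(1,1)
Step 3: p0:escaped | p1:(0,2)->(0,1)->EXIT | p2:(1,1)->(0,1)->EXIT
Exit steps: [2, 3, 3]
First to escape: p0 at step 2

Answer: 0 2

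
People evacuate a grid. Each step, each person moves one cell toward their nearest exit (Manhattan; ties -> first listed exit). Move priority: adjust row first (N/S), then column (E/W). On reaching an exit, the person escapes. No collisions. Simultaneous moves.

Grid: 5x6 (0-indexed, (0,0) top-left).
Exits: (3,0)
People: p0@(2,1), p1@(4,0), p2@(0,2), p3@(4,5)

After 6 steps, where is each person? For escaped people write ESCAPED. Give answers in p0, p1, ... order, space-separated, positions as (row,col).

Step 1: p0:(2,1)->(3,1) | p1:(4,0)->(3,0)->EXIT | p2:(0,2)->(1,2) | p3:(4,5)->(3,5)
Step 2: p0:(3,1)->(3,0)->EXIT | p1:escaped | p2:(1,2)->(2,2) | p3:(3,5)->(3,4)
Step 3: p0:escaped | p1:escaped | p2:(2,2)->(3,2) | p3:(3,4)->(3,3)
Step 4: p0:escaped | p1:escaped | p2:(3,2)->(3,1) | p3:(3,3)->(3,2)
Step 5: p0:escaped | p1:escaped | p2:(3,1)->(3,0)->EXIT | p3:(3,2)->(3,1)
Step 6: p0:escaped | p1:escaped | p2:escaped | p3:(3,1)->(3,0)->EXIT

ESCAPED ESCAPED ESCAPED ESCAPED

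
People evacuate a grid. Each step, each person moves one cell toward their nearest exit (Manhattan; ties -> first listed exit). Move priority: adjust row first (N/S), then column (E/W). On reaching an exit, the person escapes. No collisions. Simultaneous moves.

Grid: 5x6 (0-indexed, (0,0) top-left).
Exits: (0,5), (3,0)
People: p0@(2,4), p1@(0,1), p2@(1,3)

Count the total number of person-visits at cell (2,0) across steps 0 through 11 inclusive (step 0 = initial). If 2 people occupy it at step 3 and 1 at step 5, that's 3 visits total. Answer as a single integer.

Step 0: p0@(2,4) p1@(0,1) p2@(1,3) -> at (2,0): 0 [-], cum=0
Step 1: p0@(1,4) p1@(0,2) p2@(0,3) -> at (2,0): 0 [-], cum=0
Step 2: p0@(0,4) p1@(0,3) p2@(0,4) -> at (2,0): 0 [-], cum=0
Step 3: p0@ESC p1@(0,4) p2@ESC -> at (2,0): 0 [-], cum=0
Step 4: p0@ESC p1@ESC p2@ESC -> at (2,0): 0 [-], cum=0
Total visits = 0

Answer: 0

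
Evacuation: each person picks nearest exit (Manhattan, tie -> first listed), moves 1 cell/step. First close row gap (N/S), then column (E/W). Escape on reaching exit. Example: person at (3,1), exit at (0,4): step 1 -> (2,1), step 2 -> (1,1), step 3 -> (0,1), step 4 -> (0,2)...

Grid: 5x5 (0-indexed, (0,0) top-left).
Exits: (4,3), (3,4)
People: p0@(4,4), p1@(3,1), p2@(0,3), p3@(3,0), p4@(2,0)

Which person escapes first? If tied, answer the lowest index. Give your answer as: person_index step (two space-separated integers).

Answer: 0 1

Derivation:
Step 1: p0:(4,4)->(4,3)->EXIT | p1:(3,1)->(4,1) | p2:(0,3)->(1,3) | p3:(3,0)->(4,0) | p4:(2,0)->(3,0)
Step 2: p0:escaped | p1:(4,1)->(4,2) | p2:(1,3)->(2,3) | p3:(4,0)->(4,1) | p4:(3,0)->(4,0)
Step 3: p0:escaped | p1:(4,2)->(4,3)->EXIT | p2:(2,3)->(3,3) | p3:(4,1)->(4,2) | p4:(4,0)->(4,1)
Step 4: p0:escaped | p1:escaped | p2:(3,3)->(4,3)->EXIT | p3:(4,2)->(4,3)->EXIT | p4:(4,1)->(4,2)
Step 5: p0:escaped | p1:escaped | p2:escaped | p3:escaped | p4:(4,2)->(4,3)->EXIT
Exit steps: [1, 3, 4, 4, 5]
First to escape: p0 at step 1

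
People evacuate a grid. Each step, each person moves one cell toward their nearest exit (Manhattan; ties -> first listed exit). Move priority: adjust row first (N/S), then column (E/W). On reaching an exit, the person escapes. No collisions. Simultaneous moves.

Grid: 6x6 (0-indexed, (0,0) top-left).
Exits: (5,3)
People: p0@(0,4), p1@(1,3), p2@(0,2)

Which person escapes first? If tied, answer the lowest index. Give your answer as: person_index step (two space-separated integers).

Answer: 1 4

Derivation:
Step 1: p0:(0,4)->(1,4) | p1:(1,3)->(2,3) | p2:(0,2)->(1,2)
Step 2: p0:(1,4)->(2,4) | p1:(2,3)->(3,3) | p2:(1,2)->(2,2)
Step 3: p0:(2,4)->(3,4) | p1:(3,3)->(4,3) | p2:(2,2)->(3,2)
Step 4: p0:(3,4)->(4,4) | p1:(4,3)->(5,3)->EXIT | p2:(3,2)->(4,2)
Step 5: p0:(4,4)->(5,4) | p1:escaped | p2:(4,2)->(5,2)
Step 6: p0:(5,4)->(5,3)->EXIT | p1:escaped | p2:(5,2)->(5,3)->EXIT
Exit steps: [6, 4, 6]
First to escape: p1 at step 4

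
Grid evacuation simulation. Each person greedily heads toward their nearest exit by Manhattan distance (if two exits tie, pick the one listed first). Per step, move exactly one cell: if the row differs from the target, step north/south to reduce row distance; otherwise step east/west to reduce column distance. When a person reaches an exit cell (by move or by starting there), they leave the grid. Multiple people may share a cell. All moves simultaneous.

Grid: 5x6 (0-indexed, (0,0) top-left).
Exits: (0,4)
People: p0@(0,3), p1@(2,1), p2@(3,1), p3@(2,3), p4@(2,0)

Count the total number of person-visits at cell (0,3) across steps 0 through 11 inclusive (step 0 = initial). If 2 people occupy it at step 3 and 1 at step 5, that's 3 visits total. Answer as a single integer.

Step 0: p0@(0,3) p1@(2,1) p2@(3,1) p3@(2,3) p4@(2,0) -> at (0,3): 1 [p0], cum=1
Step 1: p0@ESC p1@(1,1) p2@(2,1) p3@(1,3) p4@(1,0) -> at (0,3): 0 [-], cum=1
Step 2: p0@ESC p1@(0,1) p2@(1,1) p3@(0,3) p4@(0,0) -> at (0,3): 1 [p3], cum=2
Step 3: p0@ESC p1@(0,2) p2@(0,1) p3@ESC p4@(0,1) -> at (0,3): 0 [-], cum=2
Step 4: p0@ESC p1@(0,3) p2@(0,2) p3@ESC p4@(0,2) -> at (0,3): 1 [p1], cum=3
Step 5: p0@ESC p1@ESC p2@(0,3) p3@ESC p4@(0,3) -> at (0,3): 2 [p2,p4], cum=5
Step 6: p0@ESC p1@ESC p2@ESC p3@ESC p4@ESC -> at (0,3): 0 [-], cum=5
Total visits = 5

Answer: 5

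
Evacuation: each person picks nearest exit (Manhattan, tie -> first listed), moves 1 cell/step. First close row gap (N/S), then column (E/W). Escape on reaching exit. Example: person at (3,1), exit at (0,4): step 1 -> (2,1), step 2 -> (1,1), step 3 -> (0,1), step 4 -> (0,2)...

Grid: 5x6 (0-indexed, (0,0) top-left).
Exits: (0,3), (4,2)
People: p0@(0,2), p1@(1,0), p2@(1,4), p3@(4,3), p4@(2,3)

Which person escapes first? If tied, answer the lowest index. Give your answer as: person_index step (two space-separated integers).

Step 1: p0:(0,2)->(0,3)->EXIT | p1:(1,0)->(0,0) | p2:(1,4)->(0,4) | p3:(4,3)->(4,2)->EXIT | p4:(2,3)->(1,3)
Step 2: p0:escaped | p1:(0,0)->(0,1) | p2:(0,4)->(0,3)->EXIT | p3:escaped | p4:(1,3)->(0,3)->EXIT
Step 3: p0:escaped | p1:(0,1)->(0,2) | p2:escaped | p3:escaped | p4:escaped
Step 4: p0:escaped | p1:(0,2)->(0,3)->EXIT | p2:escaped | p3:escaped | p4:escaped
Exit steps: [1, 4, 2, 1, 2]
First to escape: p0 at step 1

Answer: 0 1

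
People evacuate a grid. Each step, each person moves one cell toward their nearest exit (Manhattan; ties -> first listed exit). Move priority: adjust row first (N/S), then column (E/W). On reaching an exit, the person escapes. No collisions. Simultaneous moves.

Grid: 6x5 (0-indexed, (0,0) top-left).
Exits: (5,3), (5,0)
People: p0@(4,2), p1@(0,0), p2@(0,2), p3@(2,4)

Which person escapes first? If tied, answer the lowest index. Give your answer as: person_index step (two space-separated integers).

Answer: 0 2

Derivation:
Step 1: p0:(4,2)->(5,2) | p1:(0,0)->(1,0) | p2:(0,2)->(1,2) | p3:(2,4)->(3,4)
Step 2: p0:(5,2)->(5,3)->EXIT | p1:(1,0)->(2,0) | p2:(1,2)->(2,2) | p3:(3,4)->(4,4)
Step 3: p0:escaped | p1:(2,0)->(3,0) | p2:(2,2)->(3,2) | p3:(4,4)->(5,4)
Step 4: p0:escaped | p1:(3,0)->(4,0) | p2:(3,2)->(4,2) | p3:(5,4)->(5,3)->EXIT
Step 5: p0:escaped | p1:(4,0)->(5,0)->EXIT | p2:(4,2)->(5,2) | p3:escaped
Step 6: p0:escaped | p1:escaped | p2:(5,2)->(5,3)->EXIT | p3:escaped
Exit steps: [2, 5, 6, 4]
First to escape: p0 at step 2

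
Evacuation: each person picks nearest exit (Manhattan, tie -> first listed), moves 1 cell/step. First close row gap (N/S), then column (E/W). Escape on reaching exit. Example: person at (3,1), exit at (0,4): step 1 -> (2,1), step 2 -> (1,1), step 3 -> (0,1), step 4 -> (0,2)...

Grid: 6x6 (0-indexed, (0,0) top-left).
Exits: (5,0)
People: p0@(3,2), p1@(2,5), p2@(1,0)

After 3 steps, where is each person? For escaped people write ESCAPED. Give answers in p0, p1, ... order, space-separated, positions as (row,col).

Step 1: p0:(3,2)->(4,2) | p1:(2,5)->(3,5) | p2:(1,0)->(2,0)
Step 2: p0:(4,2)->(5,2) | p1:(3,5)->(4,5) | p2:(2,0)->(3,0)
Step 3: p0:(5,2)->(5,1) | p1:(4,5)->(5,5) | p2:(3,0)->(4,0)

(5,1) (5,5) (4,0)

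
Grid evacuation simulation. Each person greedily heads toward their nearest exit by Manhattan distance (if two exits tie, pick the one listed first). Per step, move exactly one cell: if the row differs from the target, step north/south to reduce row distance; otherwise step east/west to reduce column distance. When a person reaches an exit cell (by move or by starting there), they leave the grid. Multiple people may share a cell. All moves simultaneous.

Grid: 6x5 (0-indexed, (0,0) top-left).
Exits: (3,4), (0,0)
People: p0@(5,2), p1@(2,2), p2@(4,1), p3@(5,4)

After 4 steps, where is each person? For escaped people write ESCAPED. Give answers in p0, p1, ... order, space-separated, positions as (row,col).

Step 1: p0:(5,2)->(4,2) | p1:(2,2)->(3,2) | p2:(4,1)->(3,1) | p3:(5,4)->(4,4)
Step 2: p0:(4,2)->(3,2) | p1:(3,2)->(3,3) | p2:(3,1)->(3,2) | p3:(4,4)->(3,4)->EXIT
Step 3: p0:(3,2)->(3,3) | p1:(3,3)->(3,4)->EXIT | p2:(3,2)->(3,3) | p3:escaped
Step 4: p0:(3,3)->(3,4)->EXIT | p1:escaped | p2:(3,3)->(3,4)->EXIT | p3:escaped

ESCAPED ESCAPED ESCAPED ESCAPED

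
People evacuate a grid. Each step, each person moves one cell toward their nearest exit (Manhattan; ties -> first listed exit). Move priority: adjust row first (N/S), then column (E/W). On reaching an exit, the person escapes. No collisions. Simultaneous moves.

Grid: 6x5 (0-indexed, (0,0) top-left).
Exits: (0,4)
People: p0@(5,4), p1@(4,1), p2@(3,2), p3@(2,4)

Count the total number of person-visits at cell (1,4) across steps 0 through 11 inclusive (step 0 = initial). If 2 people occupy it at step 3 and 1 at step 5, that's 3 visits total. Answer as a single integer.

Answer: 2

Derivation:
Step 0: p0@(5,4) p1@(4,1) p2@(3,2) p3@(2,4) -> at (1,4): 0 [-], cum=0
Step 1: p0@(4,4) p1@(3,1) p2@(2,2) p3@(1,4) -> at (1,4): 1 [p3], cum=1
Step 2: p0@(3,4) p1@(2,1) p2@(1,2) p3@ESC -> at (1,4): 0 [-], cum=1
Step 3: p0@(2,4) p1@(1,1) p2@(0,2) p3@ESC -> at (1,4): 0 [-], cum=1
Step 4: p0@(1,4) p1@(0,1) p2@(0,3) p3@ESC -> at (1,4): 1 [p0], cum=2
Step 5: p0@ESC p1@(0,2) p2@ESC p3@ESC -> at (1,4): 0 [-], cum=2
Step 6: p0@ESC p1@(0,3) p2@ESC p3@ESC -> at (1,4): 0 [-], cum=2
Step 7: p0@ESC p1@ESC p2@ESC p3@ESC -> at (1,4): 0 [-], cum=2
Total visits = 2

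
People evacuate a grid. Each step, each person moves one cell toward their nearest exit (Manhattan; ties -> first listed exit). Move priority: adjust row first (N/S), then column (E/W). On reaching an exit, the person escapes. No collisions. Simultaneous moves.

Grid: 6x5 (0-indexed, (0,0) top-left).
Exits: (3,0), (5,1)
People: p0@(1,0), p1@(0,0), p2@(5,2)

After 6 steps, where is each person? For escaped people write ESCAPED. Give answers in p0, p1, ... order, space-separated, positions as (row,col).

Step 1: p0:(1,0)->(2,0) | p1:(0,0)->(1,0) | p2:(5,2)->(5,1)->EXIT
Step 2: p0:(2,0)->(3,0)->EXIT | p1:(1,0)->(2,0) | p2:escaped
Step 3: p0:escaped | p1:(2,0)->(3,0)->EXIT | p2:escaped

ESCAPED ESCAPED ESCAPED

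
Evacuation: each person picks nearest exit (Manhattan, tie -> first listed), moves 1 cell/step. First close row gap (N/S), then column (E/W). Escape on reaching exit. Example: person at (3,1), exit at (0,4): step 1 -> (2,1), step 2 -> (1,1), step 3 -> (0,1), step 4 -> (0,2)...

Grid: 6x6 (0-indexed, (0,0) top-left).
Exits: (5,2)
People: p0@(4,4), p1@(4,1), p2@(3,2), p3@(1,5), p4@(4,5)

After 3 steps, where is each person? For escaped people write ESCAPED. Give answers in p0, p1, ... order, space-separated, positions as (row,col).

Step 1: p0:(4,4)->(5,4) | p1:(4,1)->(5,1) | p2:(3,2)->(4,2) | p3:(1,5)->(2,5) | p4:(4,5)->(5,5)
Step 2: p0:(5,4)->(5,3) | p1:(5,1)->(5,2)->EXIT | p2:(4,2)->(5,2)->EXIT | p3:(2,5)->(3,5) | p4:(5,5)->(5,4)
Step 3: p0:(5,3)->(5,2)->EXIT | p1:escaped | p2:escaped | p3:(3,5)->(4,5) | p4:(5,4)->(5,3)

ESCAPED ESCAPED ESCAPED (4,5) (5,3)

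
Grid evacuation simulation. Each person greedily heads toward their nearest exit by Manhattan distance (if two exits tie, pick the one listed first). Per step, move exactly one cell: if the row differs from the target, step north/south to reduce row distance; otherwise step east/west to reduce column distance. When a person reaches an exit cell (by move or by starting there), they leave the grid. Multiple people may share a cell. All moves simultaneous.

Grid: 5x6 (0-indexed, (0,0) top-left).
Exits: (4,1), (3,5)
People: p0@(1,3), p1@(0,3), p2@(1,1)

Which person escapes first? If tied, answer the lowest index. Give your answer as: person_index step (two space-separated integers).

Answer: 2 3

Derivation:
Step 1: p0:(1,3)->(2,3) | p1:(0,3)->(1,3) | p2:(1,1)->(2,1)
Step 2: p0:(2,3)->(3,3) | p1:(1,3)->(2,3) | p2:(2,1)->(3,1)
Step 3: p0:(3,3)->(3,4) | p1:(2,3)->(3,3) | p2:(3,1)->(4,1)->EXIT
Step 4: p0:(3,4)->(3,5)->EXIT | p1:(3,3)->(3,4) | p2:escaped
Step 5: p0:escaped | p1:(3,4)->(3,5)->EXIT | p2:escaped
Exit steps: [4, 5, 3]
First to escape: p2 at step 3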